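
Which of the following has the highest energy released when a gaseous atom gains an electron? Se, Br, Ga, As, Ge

Ga is in period 4, group 13; Ge is in period 4, group 14; As is in period 4, group 15; Se is in period 4, group 16; Br is in period 4, group 17.
Adding an electron releases more energy for atoms nearer the top right (short of the noble gases).
All lie in period 4; the across-period trend (electron affinity increases left to right) applies, with the exception below.
Note the exception: Ge has a higher electron affinity than As, contrary to the simple trend — adding an electron to As's half-filled 4p³ is unfavourable, so Ge (4p²) has the more exothermic EA.
Tabulated electron affinity (kJ/mol): Ga 29, Ge 119, As 78, Se 195, Br 325.
The highest energy released when a gaseous atom gains an electron among these belongs to Br.

Br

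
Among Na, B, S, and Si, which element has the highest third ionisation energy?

After 2 electrons have been removed, what remains? Na²⁺ is already 1 electron into the core; B²⁺ still has 1 valence electron; S²⁺ still has 4 valence electrons; Si²⁺ still has 2 valence electrons.
Breaking into a closed-shell core is much more expensive than removing a leftover valence electron — Na has the largest IE_3 here.
Valence configurations: B²⁺ [He]2s¹, S²⁺ [Ne]3s²3p², Si²⁺ [Ne]3s².
The numbers (kJ/mol): Na 6910, B 3660, S 3357, Si 3232.
So the third ionization energies run Si < S < B < Na.

Na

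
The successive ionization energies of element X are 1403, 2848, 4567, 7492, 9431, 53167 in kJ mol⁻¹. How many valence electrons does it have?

5

Look for the largest jump between consecutive ionization energies: IE6/IE5 ≈ 5.6, far larger than any earlier ratio.
That jump marks the point where a core electron is being removed. So the atom has 5 valence electrons.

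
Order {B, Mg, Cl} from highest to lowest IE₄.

Consider each +3 ion: B³⁺ is the bare [He] core; Mg³⁺ is already 1 electron into the core; Cl³⁺ still has 4 valence electrons.
Core electrons are held far more tightly than valence electrons, so Mg and B top the IE_4 order.
Tabulated IE_4 (kJ/mol): B 25026, Mg 10543, Cl 5159.
Putting it together, IE_4: Cl < Mg < B.

B > Mg > Cl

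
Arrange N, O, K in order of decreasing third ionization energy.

The third ionization energy removes an electron from the +2 ion. For each element: N²⁺ still has 3 valence electrons; O²⁺ still has 4 valence electrons; K²⁺ is already 1 electron into the core.
Usually core removal costs more than valence removal, but here the competition is close: a tightly held n=2 valence electron can cost more to remove than an n=3 core electron, so the actual values have to decide it.
Valence configurations: N²⁺ [He]2s²2p¹, O²⁺ [He]2s²2p².
The numbers (kJ/mol): N 4578, O 5300, K 4420.
Putting it together, IE_3: K < N < O.

O > N > K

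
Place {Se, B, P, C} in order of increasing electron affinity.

B, P, C, Se

Adding an electron releases more energy for atoms nearer the top right (short of the noble gases).
Here both period and group differ, so the two effects have to be weighed against each other.
P > B: period and group pull opposite ways; the across-period shift dominates (72 vs 27 kJ/mol).
C > P: the two effects oppose for this pair; the down-group effect wins (122 vs 72 kJ/mol).
Se > C: period and group pull opposite ways; the across-period shift dominates (195 vs 122 kJ/mol).
Tabulated electron affinity (kJ/mol): B 27, C 122, P 72, Se 195.
So from lowest to highest: B < P < C < Se.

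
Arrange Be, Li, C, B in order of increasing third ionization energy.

B < C < Li < Be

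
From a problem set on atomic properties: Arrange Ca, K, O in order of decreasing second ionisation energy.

Consider each +1 ion: Ca⁺ still has 1 valence electron; K⁺ is the bare [Ar] core; O⁺ still has 5 valence electrons.
Usually core removal costs more than valence removal, but here the competition is close: a tightly held n=2 valence electron can cost more to remove than an n=3 core electron, so the actual values have to decide it.
Valence configurations: Ca⁺ [Ar]4s¹, O⁺ [He]2s²2p³.
Approximate IE_2 values (kJ/mol): Ca 1145, K 3052, O 3388.
Hence IE_2: Ca < K < O.

O, K, Ca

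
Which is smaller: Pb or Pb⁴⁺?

Pb⁴⁺

Forming Pb⁴⁺ removes 4 electrons from Pb. Fewer electrons for the same nuclear charge means less shielding and a higher Z_eff on the remaining electrons.
A cation is smaller than its parent atom: Pb⁴⁺ < Pb.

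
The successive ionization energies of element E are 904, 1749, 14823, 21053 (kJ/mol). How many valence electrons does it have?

2

Look for the largest jump between consecutive ionization energies: IE3/IE2 ≈ 8.5, far larger than any earlier ratio.
That jump marks the point where a core electron is being removed. So the atom has 2 valence electrons.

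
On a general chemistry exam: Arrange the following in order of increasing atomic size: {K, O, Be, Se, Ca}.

O < Be < Se < Ca < K

Be is in period 2, group 2; O is in period 2, group 16; K is in period 4, group 1; Ca is in period 4, group 2; Se is in period 4, group 16.
Moving right in a period, electrons are added to the same shell under a stronger nuclear pull, so atoms get smaller; moving down, a new shell is opened and atoms get larger.
Here both period and group differ, so the two effects have to be weighed against each other.
Be > O: Be lies to the left of O in period 2, so the across-period effect alone puts Be larger.
Se > Be: the two effects oppose for this pair; the down-group effect wins (116 vs 102 pm).
Ca > Se: Ca lies to the left of Se in period 4, so the across-period effect alone puts Ca larger.
K > Ca: both are in period 4; the period trend gives K the larger value.
For reference (pm): Be 102, O 63, K 196, Ca 171, Se 116.
So from smallest to largest: O < Be < Se < Ca < K.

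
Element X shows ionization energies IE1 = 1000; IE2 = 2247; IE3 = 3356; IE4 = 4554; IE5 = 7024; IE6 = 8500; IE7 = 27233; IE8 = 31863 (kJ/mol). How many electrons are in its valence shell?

6

Look for the largest jump between consecutive ionization energies: IE7/IE6 ≈ 3.2, far larger than any earlier ratio.
That jump marks the point where a core electron is being removed. So the atom has 6 valence electrons.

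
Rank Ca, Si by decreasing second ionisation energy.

Si, Ca

The second ionization energy removes an electron from the +1 ion. For each element: Ca⁺ still has 1 valence electron; Si⁺ still has 3 valence electrons.
All are still removing valence electrons, so compare the +1 ions as you would atoms: IE_2 generally rises across a period (higher Z_eff) and falls down a group (larger shell), subject to the usual subshell exceptions.
Valence configurations: Ca⁺ [Ar]4s¹, Si⁺ [Ne]3s²3p¹.
The numbers (kJ/mol): Ca 1145, Si 1577.
Overall IE_2 order: Ca < Si.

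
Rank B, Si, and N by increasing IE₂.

Si < B < N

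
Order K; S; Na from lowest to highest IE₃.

S < K < Na

The third ionization energy removes an electron from the +2 ion. For each element: K²⁺ is already 1 electron into the core; S²⁺ still has 4 valence electrons; Na²⁺ is already 1 electron into the core.
Pulling an electron out of a noble-gas core costs far more than removing a remaining valence electron, so K and Na sit at the high end of IE_3.
The numbers (kJ/mol): K 4420, S 3357, Na 6910.
Overall IE_3 order: S < K < Na.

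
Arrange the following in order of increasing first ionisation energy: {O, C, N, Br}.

C < Br < O < N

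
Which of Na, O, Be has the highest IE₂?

Na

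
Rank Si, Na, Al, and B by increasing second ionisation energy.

Si < Al < B < Na

IE_2 is the cost of taking one more electron from the +1 cation: Si⁺ still has 3 valence electrons; Na⁺ is the bare [Ne] core; Al⁺ still has 2 valence electrons; B⁺ still has 2 valence electrons.
Pulling an electron out of a noble-gas core costs far more than removing a remaining valence electron, so Na sits at the high end of IE_2.
Valence configurations: Si⁺ [Ne]3s²3p¹, Al⁺ [Ne]3s², B⁺ [He]2s².
Si⁺ loses a lone 3p electron whereas Al⁺ must break into a filled 3s² pair, so IE_2(Al) > IE_2(Si) even though Si has the higher nuclear charge.
Approximate IE_2 values (kJ/mol): Si 1577, Na 4562, Al 1817, B 2427.
Overall IE_2 order: Si < Al < B < Na.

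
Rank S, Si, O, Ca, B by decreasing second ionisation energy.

O > B > S > Si > Ca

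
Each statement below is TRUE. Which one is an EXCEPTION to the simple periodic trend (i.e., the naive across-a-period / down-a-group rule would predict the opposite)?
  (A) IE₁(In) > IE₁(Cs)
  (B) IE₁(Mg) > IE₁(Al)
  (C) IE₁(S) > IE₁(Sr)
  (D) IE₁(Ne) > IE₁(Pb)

The general trend: first ionization energy increases across a period and decreases down a group.
(A) In (period 5, group 13) vs Cs (period 6, group 1): the stated order agrees with the simple trend.
(B) Mg (period 3, group 2) vs Al (period 3, group 13): the stated order contradicts the simple trend.
(C) S (period 3, group 16) vs Sr (period 5, group 2): the stated order agrees with the simple trend.
(D) Ne (period 2, group 18) vs Pb (period 6, group 14): the stated order agrees with the simple trend.
The exception is (B): Al's single 3p electron is easier to remove than one from Mg's filled 3s².

(B)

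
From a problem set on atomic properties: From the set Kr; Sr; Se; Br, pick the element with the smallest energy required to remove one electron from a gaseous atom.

Across a period the outer electron is held more tightly (higher IE₁); down a group it sits in a higher shell, more shielded, and comes off more easily.
Neither a single period nor a single group — weigh both effects.
Se > Sr: relative to Sr, both the across-period and down-group shifts push Se's first ionization energy up.
Br > Se: both are in period 4; the period trend gives Br the larger value.
Kr > Br: Kr lies to the right of Br in period 4, so the across-period effect alone puts Kr higher.
Tabulated first ionization energy (kJ/mol): Se 941, Br 1140, Kr 1351, Sr 550.
The smallest energy required to remove one electron from a gaseous atom among these belongs to Sr.

Sr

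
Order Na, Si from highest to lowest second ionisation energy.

Na, Si

Consider each +1 ion: Na⁺ is the bare [Ne] core; Si⁺ still has 3 valence electrons.
Pulling an electron out of a noble-gas core costs far more than removing a remaining valence electron, so Na sits at the high end of IE_2.
Approximate IE_2 values (kJ/mol): Na 4562, Si 1577.
So the second ionization energies run Si < Na.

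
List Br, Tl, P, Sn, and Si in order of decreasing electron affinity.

Br, Si, Sn, P, Tl

Adding an electron releases more energy for atoms nearer the top right (short of the noble gases).
These span different periods and groups, so the two trends combine.
P > Tl: both effects reinforce here, so P is clearly the higher of the two.
Sn > P: this pair runs against the simple trend — see the exception note.
Si > Sn: they share group 14; the group trend gives Si the larger value.
Br > Si: the two effects oppose for this pair; the across-period effect wins (325 vs 134 kJ/mol).
Note the exception: Sn has a higher electron affinity than P, contrary to the simple trend — adding an electron to P's half-filled np³ subshell costs electron-pairing energy.
Note the exception: Si has a higher electron affinity than P, contrary to the simple trend — adding an electron to P's half-filled 3p³ is unfavourable, so Si (3p²) has the more exothermic EA.
For reference (kJ/mol): Si 134, P 72, Br 325, Sn 107, Tl 19.
So from highest to lowest: Br > Si > Sn > P > Tl.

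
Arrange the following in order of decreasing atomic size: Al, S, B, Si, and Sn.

Sn > Al > Si > S > B

B is in period 2, group 13; Al is in period 3, group 13; Si is in period 3, group 14; S is in period 3, group 16; Sn is in period 5, group 14.
Moving right in a period, electrons are added to the same shell under a stronger nuclear pull, so atoms get smaller; moving down, a new shell is opened and atoms get larger.
Here both period and group differ, so the two effects have to be weighed against each other.
S > B: period and group pull opposite ways; the down-group shift dominates (103 vs 85 pm).
Si > S: both are in period 3; the period trend gives Si the larger value.
Al > Si: Al lies to the left of Si in period 3, so the across-period effect alone puts Al larger.
Sn > Al: period and group pull opposite ways; the down-group shift dominates (140 vs 126 pm).
Approximate values (pm): B 85, Al 126, Si 116, S 103, Sn 140.
So from largest to smallest: Sn > Al > Si > S > B.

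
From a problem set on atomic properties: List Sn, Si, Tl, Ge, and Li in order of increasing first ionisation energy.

Li < Tl < Sn < Ge < Si

First ionization energy rises across a period (greater Z_eff holds electrons more tightly) and falls down a group (valence electrons are farther from the nucleus).
Here both period and group differ, so the two effects have to be weighed against each other.
Tl > Li: period and group pull opposite ways; the across-period shift dominates (589 vs 520 kJ/mol).
Sn > Tl: relative to Tl, both the across-period and down-group shifts push Sn's first ionization energy up.
Ge > Sn: Ge sits above Sn in group 14, so the down-group effect alone puts Ge higher.
Si > Ge: Si sits above Ge in group 14, so the down-group effect alone puts Si higher.
Approximate values (kJ/mol): Li 520, Si 786, Ge 762, Sn 709, Tl 589.
So from lowest to highest: Li < Tl < Sn < Ge < Si.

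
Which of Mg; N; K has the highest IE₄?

Mg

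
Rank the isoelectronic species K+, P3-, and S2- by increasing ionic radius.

All of these have 18 electrons, so size is governed by nuclear charge alone: the more protons, the stronger the pull on the same electron cloud, and the smaller the ion.
Nuclear charges: K+ (Z=19), S2- (Z=16), P3- (Z=15).
Smallest to largest: K+ < S2- < P3-.

K+ < S2- < P3-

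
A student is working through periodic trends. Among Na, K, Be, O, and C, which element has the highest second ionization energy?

Na

After 1 electron has been removed, what remains? Na⁺ is the bare [Ne] core; K⁺ is the bare [Ar] core; Be⁺ still has 1 valence electron; O⁺ still has 5 valence electrons; C⁺ still has 3 valence electrons.
Usually core removal costs more than valence removal, but here the competition is close: a tightly held n=2 valence electron can cost more to remove than an n=3 core electron, so the actual values have to decide it.
Valence configurations: Be⁺ [He]2s¹, O⁺ [He]2s²2p³, C⁺ [He]2s²2p¹.
The numbers (kJ/mol): Na 4562, K 3052, Be 1757, O 3388, C 2353.
So the second ionization energies run Be < C < K < O < Na.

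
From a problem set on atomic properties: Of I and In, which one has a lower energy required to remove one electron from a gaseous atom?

In is in period 5, group 13; I is in period 5, group 17.
Removing the outermost electron gets harder across a period and easier down a group.
All lie in period 5, so first ionization energy increases left to right.
So In has the lower energy required to remove one electron from a gaseous atom (In < I).

In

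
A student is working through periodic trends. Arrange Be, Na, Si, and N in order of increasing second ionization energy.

IE_2 is the cost of taking one more electron from the +1 cation: Be⁺ still has 1 valence electron; Na⁺ is the bare [Ne] core; Si⁺ still has 3 valence electrons; N⁺ still has 4 valence electrons.
Breaking into a closed-shell core is much more expensive than removing a leftover valence electron — Na has the largest IE_2 here.
Valence configurations: Be⁺ [He]2s¹, Si⁺ [Ne]3s²3p¹, N⁺ [He]2s²2p².
Tabulated IE_2 (kJ/mol): Be 1757, Na 4562, Si 1577, N 2856.
Overall IE_2 order: Si < Be < N < Na.

Si < Be < N < Na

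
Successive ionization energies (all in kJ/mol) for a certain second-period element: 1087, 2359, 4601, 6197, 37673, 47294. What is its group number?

Look for the largest jump between consecutive ionization energies: IE5/IE4 ≈ 6.1, far larger than any earlier ratio.
That jump marks the point where a core electron is being removed. So the atom has 4 valence electrons.
A main-group element with 4 valence electrons is in group 14.

Group 14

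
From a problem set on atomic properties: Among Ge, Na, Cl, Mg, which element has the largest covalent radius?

Na is in period 3, group 1; Mg is in period 3, group 2; Cl is in period 3, group 17; Ge is in period 4, group 14.
Atomic radius shrinks across a period as nuclear charge pulls the same shell inward, and grows down a group as new shells are added.
Neither a single period nor a single group — weigh both effects.
Ge > Cl: both effects reinforce here, so Ge is clearly the larger of the two.
Mg > Ge: the two effects oppose for this pair; the across-period effect wins (139 vs 121 pm).
Na > Mg: both are in period 3; the period trend gives Na the larger value.
Tabulated atomic radius (pm): Na 155, Mg 139, Cl 99, Ge 121.
The largest covalent radius among these belongs to Na.

Na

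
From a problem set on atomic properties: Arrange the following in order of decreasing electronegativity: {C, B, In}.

Atoms toward the upper right of the periodic table pull bonding electrons most strongly.
These span different periods and groups, so the two trends combine.
B > In: they share group 13; the group trend gives B the larger value.
C > B: C lies to the right of B in period 2, so the across-period effect alone puts C higher.
Tabulated electronegativity (Pauling): B 2.04, C 2.55, In 1.78.
So from highest to lowest: C > B > In.

C > B > In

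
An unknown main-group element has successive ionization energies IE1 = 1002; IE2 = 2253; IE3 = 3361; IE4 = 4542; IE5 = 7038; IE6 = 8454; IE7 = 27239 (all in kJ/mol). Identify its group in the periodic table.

Look for the largest jump between consecutive ionization energies: IE7/IE6 ≈ 3.2, far larger than any earlier ratio.
That jump marks the point where a core electron is being removed. So the atom has 6 valence electrons.
A main-group element with 6 valence electrons is in group 16.

Group 16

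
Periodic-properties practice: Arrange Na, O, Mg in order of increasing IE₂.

Mg < O < Na

IE_2 is the cost of taking one more electron from the +1 cation: Na⁺ is the bare [Ne] core; O⁺ still has 5 valence electrons; Mg⁺ still has 1 valence electron.
Core electrons are held far more tightly than valence electrons, so Na tops the IE_2 order.
Valence configurations: O⁺ [He]2s²2p³, Mg⁺ [Ne]3s¹.
Tabulated IE_2 (kJ/mol): Na 4562, O 3388, Mg 1451.
Overall IE_2 order: Mg < O < Na.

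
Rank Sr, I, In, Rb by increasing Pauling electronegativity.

Rb < Sr < In < I

Rb is in period 5, group 1; Sr is in period 5, group 2; In is in period 5, group 13; I is in period 5, group 17.
EN rises left→right (higher Z_eff, smaller atoms) and falls top→bottom (larger, more shielded atoms).
All lie in period 5, so electronegativity increases left to right.
So from lowest to highest: Rb < Sr < In < I.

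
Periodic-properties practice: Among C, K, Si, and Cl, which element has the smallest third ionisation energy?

Si

Consider each +2 ion: C²⁺ still has 2 valence electrons; K²⁺ is already 1 electron into the core; Si²⁺ still has 2 valence electrons; Cl²⁺ still has 5 valence electrons.
Usually core removal costs more than valence removal, but here the competition is close: a tightly held n=2 valence electron can cost more to remove than an n=3 core electron, so the actual values have to decide it.
Valence configurations: C²⁺ [He]2s², Si²⁺ [Ne]3s², Cl²⁺ [Ne]3s²3p³.
Approximate IE_3 values (kJ/mol): C 4620, K 4420, Si 3232, Cl 3822.
So the third ionization energies run Si < Cl < K < C.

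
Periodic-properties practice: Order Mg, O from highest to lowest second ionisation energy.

After 1 electron has been removed, what remains? Mg⁺ still has 1 valence electron; O⁺ still has 5 valence electrons.
All are still removing valence electrons, so compare the +1 ions as you would atoms: IE_2 generally rises across a period (higher Z_eff) and falls down a group (larger shell), subject to the usual subshell exceptions.
Valence configurations: Mg⁺ [Ne]3s¹, O⁺ [He]2s²2p³.
The numbers (kJ/mol): Mg 1451, O 3388.
Hence IE_2: Mg < O.

O > Mg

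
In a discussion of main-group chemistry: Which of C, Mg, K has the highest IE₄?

Mg

After 3 electrons have been removed, what remains? C³⁺ still has 1 valence electron; Mg³⁺ is already 1 electron into the core; K³⁺ is already 2 electrons into the core.
Usually core removal costs more than valence removal, but here the competition is close: a tightly held n=2 valence electron can cost more to remove than an n=3 core electron, so the actual values have to decide it.
Approximate IE_4 values (kJ/mol): C 6223, Mg 10543, K 5877.
Overall IE_4 order: K < C < Mg.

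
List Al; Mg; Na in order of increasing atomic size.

Al < Mg < Na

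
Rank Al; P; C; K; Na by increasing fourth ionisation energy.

P < K < C < Na < Al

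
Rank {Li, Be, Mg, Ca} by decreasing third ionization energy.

Be, Li, Mg, Ca

Consider each +2 ion: Li²⁺ is already 1 electron into the core; Be²⁺ is the bare [He] core; Mg²⁺ is the bare [Ne] core; Ca²⁺ is the bare [Ar] core.
All of these are removing an electron from a noble-gas core or deeper; the smaller core (lower principal quantum number) is held far more tightly, and within a period the higher nuclear charge binds the same core more tightly.
Approximate IE_3 values (kJ/mol): Li 11815, Be 14849, Mg 7733, Ca 4912.
Overall IE_3 order: Ca < Mg < Li < Be.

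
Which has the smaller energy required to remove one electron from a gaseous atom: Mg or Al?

Al

Mg is in period 3, group 2; Al is in period 3, group 13.
Across a period the outer electron is held more tightly (higher IE₁); down a group it sits in a higher shell, more shielded, and comes off more easily.
All lie in period 3; the across-period trend (first ionization energy increases left to right) applies, with the exception below.
Note the exception: Mg has a higher first ionization energy than Al, contrary to the simple trend — Al's single 3p electron is easier to remove than one from Mg's filled 3s².
For reference (kJ/mol): Mg 738, Al 578.
So Al has the smaller energy required to remove one electron from a gaseous atom (Al < Mg).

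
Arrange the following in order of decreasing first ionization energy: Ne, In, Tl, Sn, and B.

Ne > B > Sn > Tl > In

B is in period 2, group 13; Ne is in period 2, group 18; In is in period 5, group 13; Sn is in period 5, group 14; Tl is in period 6, group 13.
Removing the outermost electron gets harder across a period and easier down a group.
Neither a single period nor a single group — weigh both effects.
Tl > In: this pair runs against the simple trend — see the exception note.
Sn > Tl: both effects reinforce here, so Sn is clearly the higher of the two.
B > Sn: the two effects oppose for this pair; the down-group effect wins (801 vs 709 kJ/mol).
Ne > B: both are in period 2; the period trend gives Ne the larger value.
Note the exception: Tl has a higher first ionization energy than In, contrary to the simple trend — relativistic 6s stabilisation and poor 4f/5d shielding distort the trend for the heavy p-block elements.
For reference (kJ/mol): B 801, Ne 2081, In 558, Sn 709, Tl 589.
So from highest to lowest: Ne > B > Sn > Tl > In.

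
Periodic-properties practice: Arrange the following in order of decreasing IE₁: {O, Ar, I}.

Ar, O, I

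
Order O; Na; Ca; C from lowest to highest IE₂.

After 1 electron has been removed, what remains? O⁺ still has 5 valence electrons; Na⁺ is the bare [Ne] core; Ca⁺ still has 1 valence electron; C⁺ still has 3 valence electrons.
Core electrons are held far more tightly than valence electrons, so Na tops the IE_2 order.
Valence configurations: O⁺ [He]2s²2p³, Ca⁺ [Ar]4s¹, C⁺ [He]2s²2p¹.
The numbers (kJ/mol): O 3388, Na 4562, Ca 1145, C 2353.
So the second ionization energies run Ca < C < O < Na.

Ca < C < O < Na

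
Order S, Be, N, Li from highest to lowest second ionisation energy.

Li, N, S, Be

IE_2 is the cost of taking one more electron from the +1 cation: S⁺ still has 5 valence electrons; Be⁺ still has 1 valence electron; N⁺ still has 4 valence electrons; Li⁺ is the bare [He] core.
Breaking into a closed-shell core is much more expensive than removing a leftover valence electron — Li has the largest IE_2 here.
Valence configurations: S⁺ [Ne]3s²3p³, Be⁺ [He]2s¹, N⁺ [He]2s²2p².
Approximate IE_2 values (kJ/mol): S 2252, Be 1757, N 2856, Li 7298.
Hence IE_2: Be < S < N < Li.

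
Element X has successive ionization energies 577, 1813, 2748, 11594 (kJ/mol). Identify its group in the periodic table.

Look for the largest jump between consecutive ionization energies: IE4/IE3 ≈ 4.2, far larger than any earlier ratio.
That jump marks the point where a core electron is being removed. So the atom has 3 valence electrons.
A main-group element with 3 valence electrons is in group 13.

Group 13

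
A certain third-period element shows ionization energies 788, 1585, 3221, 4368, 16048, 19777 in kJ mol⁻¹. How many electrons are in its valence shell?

4

Look for the largest jump between consecutive ionization energies: IE5/IE4 ≈ 3.7, far larger than any earlier ratio.
That jump marks the point where a core electron is being removed. So the atom has 4 valence electrons.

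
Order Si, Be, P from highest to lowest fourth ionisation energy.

Be > P > Si

IE_4 is the cost of taking one more electron from the +3 cation: Si³⁺ still has 1 valence electron; Be³⁺ is already 1 electron into the core; P³⁺ still has 2 valence electrons.
Pulling an electron out of a noble-gas core costs far more than removing a remaining valence electron, so Be sits at the high end of IE_4.
Valence configurations: Si³⁺ [Ne]3s¹, P³⁺ [Ne]3s².
The numbers (kJ/mol): Si 4356, Be 21007, P 4964.
Hence IE_4: Si < P < Be.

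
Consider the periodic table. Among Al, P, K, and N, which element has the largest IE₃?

The third ionization energy removes an electron from the +2 ion. For each element: Al²⁺ still has 1 valence electron; P²⁺ still has 3 valence electrons; K²⁺ is already 1 electron into the core; N²⁺ still has 3 valence electrons.
Usually core removal costs more than valence removal, but here the competition is close: a tightly held n=2 valence electron can cost more to remove than an n=3 core electron, so the actual values have to decide it.
Valence configurations: Al²⁺ [Ne]3s¹, P²⁺ [Ne]3s²3p¹, N²⁺ [He]2s²2p¹.
The numbers (kJ/mol): Al 2745, P 2914, K 4420, N 4578.
Putting it together, IE_3: Al < P < K < N.

N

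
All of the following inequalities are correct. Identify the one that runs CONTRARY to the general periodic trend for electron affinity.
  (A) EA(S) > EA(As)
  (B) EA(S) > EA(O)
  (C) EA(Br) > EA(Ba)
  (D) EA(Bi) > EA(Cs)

(B)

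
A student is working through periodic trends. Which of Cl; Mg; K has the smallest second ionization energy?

Mg

IE_2 is the cost of taking one more electron from the +1 cation: Cl⁺ still has 6 valence electrons; Mg⁺ still has 1 valence electron; K⁺ is the bare [Ar] core.
Breaking into a closed-shell core is much more expensive than removing a leftover valence electron — K has the largest IE_2 here.
Valence configurations: Cl⁺ [Ne]3s²3p⁴, Mg⁺ [Ne]3s¹.
Approximate IE_2 values (kJ/mol): Cl 2298, Mg 1451, K 3052.
Overall IE_2 order: Mg < Cl < K.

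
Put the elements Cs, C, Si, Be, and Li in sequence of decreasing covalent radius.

Cs, Li, Si, Be, C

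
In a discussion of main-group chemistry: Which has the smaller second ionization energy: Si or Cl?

After 1 electron has been removed, what remains? Si⁺ still has 3 valence electrons; Cl⁺ still has 6 valence electrons.
All are still removing valence electrons, so compare the +1 ions as you would atoms: IE_2 generally rises across a period (higher Z_eff) and falls down a group (larger shell), subject to the usual subshell exceptions.
Valence configurations: Si⁺ [Ne]3s²3p¹, Cl⁺ [Ne]3s²3p⁴.
The numbers (kJ/mol): Si 1577, Cl 2298.
So the second ionization energies run Si < Cl.

Si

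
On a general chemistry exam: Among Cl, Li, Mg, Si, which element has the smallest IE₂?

The second ionization energy removes an electron from the +1 ion. For each element: Cl⁺ still has 6 valence electrons; Li⁺ is the bare [He] core; Mg⁺ still has 1 valence electron; Si⁺ still has 3 valence electrons.
Breaking into a closed-shell core is much more expensive than removing a leftover valence electron — Li has the largest IE_2 here.
Valence configurations: Cl⁺ [Ne]3s²3p⁴, Mg⁺ [Ne]3s¹, Si⁺ [Ne]3s²3p¹.
Tabulated IE_2 (kJ/mol): Cl 2298, Li 7298, Mg 1451, Si 1577.
Hence IE_2: Mg < Si < Cl < Li.

Mg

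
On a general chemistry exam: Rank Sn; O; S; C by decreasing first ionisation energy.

O > C > S > Sn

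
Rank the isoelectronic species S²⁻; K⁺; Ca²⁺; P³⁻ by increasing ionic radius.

All of these have 18 electrons, so size is governed by nuclear charge alone: the more protons, the stronger the pull on the same electron cloud, and the smaller the ion.
Nuclear charges: Ca²⁺ (Z=20), K⁺ (Z=19), S²⁻ (Z=16), P³⁻ (Z=15).
Smallest to largest: Ca²⁺ < K⁺ < S²⁻ < P³⁻.

Ca²⁺ < K⁺ < S²⁻ < P³⁻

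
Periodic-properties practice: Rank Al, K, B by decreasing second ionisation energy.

K > B > Al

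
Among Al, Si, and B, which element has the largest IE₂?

B

After 1 electron has been removed, what remains? Al⁺ still has 2 valence electrons; Si⁺ still has 3 valence electrons; B⁺ still has 2 valence electrons.
All are still removing valence electrons, so compare the +1 ions as you would atoms: IE_2 generally rises across a period (higher Z_eff) and falls down a group (larger shell), subject to the usual subshell exceptions.
Valence configurations: Al⁺ [Ne]3s², Si⁺ [Ne]3s²3p¹, B⁺ [He]2s².
Si⁺ loses a lone 3p electron whereas Al⁺ must break into a filled 3s² pair, so IE_2(Al) > IE_2(Si) even though Si has the higher nuclear charge.
Tabulated IE_2 (kJ/mol): Al 1817, Si 1577, B 2427.
Putting it together, IE_2: Si < Al < B.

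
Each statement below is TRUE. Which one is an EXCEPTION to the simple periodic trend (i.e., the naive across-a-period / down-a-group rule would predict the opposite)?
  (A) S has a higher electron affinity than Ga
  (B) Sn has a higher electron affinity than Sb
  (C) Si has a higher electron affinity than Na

(B)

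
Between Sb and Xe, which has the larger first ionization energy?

Xe

IE₁ increases left→right with effective nuclear charge and decreases top→bottom as the valence shell moves farther out.
All lie in period 5, so first ionization energy increases left to right.
So Xe has the larger first ionization energy (Xe > Sb).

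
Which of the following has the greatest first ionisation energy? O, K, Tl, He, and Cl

He

Across a period the outer electron is held more tightly (higher IE₁); down a group it sits in a higher shell, more shielded, and comes off more easily.
Here both period and group differ, so the two effects have to be weighed against each other.
Tl > K: the two effects oppose for this pair; the across-period effect wins (589 vs 419 kJ/mol).
Cl > Tl: relative to Tl, both the across-period and down-group shifts push Cl's first ionization energy up.
O > Cl: the two effects oppose for this pair; the down-group effect wins (1314 vs 1251 kJ/mol).
He > O: both effects reinforce here, so He is clearly the higher of the two.
For reference (kJ/mol): He 2372, O 1314, Cl 1251, K 419, Tl 589.
The greatest first ionisation energy among these belongs to He.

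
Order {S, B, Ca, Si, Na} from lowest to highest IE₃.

After 2 electrons have been removed, what remains? S²⁺ still has 4 valence electrons; B²⁺ still has 1 valence electron; Ca²⁺ is the bare [Ar] core; Si²⁺ still has 2 valence electrons; Na²⁺ is already 1 electron into the core.
Breaking into a closed-shell core is much more expensive than removing a leftover valence electron — Ca and Na have the largest IE_3 here.
Valence configurations: S²⁺ [Ne]3s²3p², B²⁺ [He]2s¹, Si²⁺ [Ne]3s².
Approximate IE_3 values (kJ/mol): S 3357, B 3660, Ca 4912, Si 3232, Na 6910.
Overall IE_3 order: Si < S < B < Ca < Na.

Si < S < B < Ca < Na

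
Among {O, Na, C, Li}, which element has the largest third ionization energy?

The third ionization energy removes an electron from the +2 ion. For each element: O²⁺ still has 4 valence electrons; Na²⁺ is already 1 electron into the core; C²⁺ still has 2 valence electrons; Li²⁺ is already 1 electron into the core.
Core electrons are held far more tightly than valence electrons, so Na and Li top the IE_3 order.
Valence configurations: O²⁺ [He]2s²2p², C²⁺ [He]2s².
Tabulated IE_3 (kJ/mol): O 5300, Na 6910, C 4620, Li 11815.
Overall IE_3 order: C < O < Na < Li.

Li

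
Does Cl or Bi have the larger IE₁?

Cl is in period 3, group 17; Bi is in period 6, group 15.
Removing the outermost electron gets harder across a period and easier down a group.
Here both period and group differ, so the two effects have to be weighed against each other.
Cl > Bi: relative to Bi, both the across-period and down-group shifts push Cl's first ionization energy up.
Tabulated first ionization energy (kJ/mol): Cl 1251, Bi 703.
So Cl has the larger IE₁ (Cl > Bi).

Cl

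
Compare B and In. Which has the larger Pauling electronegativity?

B

B is in period 2, group 13; In is in period 5, group 13.
EN rises left→right (higher Z_eff, smaller atoms) and falls top→bottom (larger, more shielded atoms).
All are in group 13, so electronegativity increases up the group.
So B has the larger Pauling electronegativity (B > In).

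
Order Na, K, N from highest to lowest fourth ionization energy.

The fourth ionization energy removes an electron from the +3 ion. For each element: Na³⁺ is already 2 electrons into the core; K³⁺ is already 2 electrons into the core; N³⁺ still has 2 valence electrons.
Usually core removal costs more than valence removal, but here the competition is close: a tightly held n=2 valence electron can cost more to remove than an n=3 core electron, so the actual values have to decide it.
Tabulated IE_4 (kJ/mol): Na 9543, K 5877, N 7475.
Hence IE_4: K < N < Na.

Na > N > K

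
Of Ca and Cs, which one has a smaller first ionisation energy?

Cs

Ca is in period 4, group 2; Cs is in period 6, group 1.
Across a period the outer electron is held more tightly (higher IE₁); down a group it sits in a higher shell, more shielded, and comes off more easily.
These span different periods and groups, so the two trends combine.
Ca > Cs: relative to Cs, both the across-period and down-group shifts push Ca's first ionization energy up.
Tabulated first ionization energy (kJ/mol): Ca 590, Cs 376.
So Cs has the smaller first ionisation energy (Cs < Ca).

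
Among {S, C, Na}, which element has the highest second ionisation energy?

The second ionization energy removes an electron from the +1 ion. For each element: S⁺ still has 5 valence electrons; C⁺ still has 3 valence electrons; Na⁺ is the bare [Ne] core.
Breaking into a closed-shell core is much more expensive than removing a leftover valence electron — Na has the largest IE_2 here.
Valence configurations: S⁺ [Ne]3s²3p³, C⁺ [He]2s²2p¹.
Approximate IE_2 values (kJ/mol): S 2252, C 2353, Na 4562.
Putting it together, IE_2: S < C < Na.

Na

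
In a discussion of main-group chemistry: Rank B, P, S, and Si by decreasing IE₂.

Consider each +1 ion: B⁺ still has 2 valence electrons; P⁺ still has 4 valence electrons; S⁺ still has 5 valence electrons; Si⁺ still has 3 valence electrons.
All are still removing valence electrons, so compare the +1 ions as you would atoms: IE_2 generally rises across a period (higher Z_eff) and falls down a group (larger shell), subject to the usual subshell exceptions.
Valence configurations: B⁺ [He]2s², P⁺ [Ne]3s²3p², S⁺ [Ne]3s²3p³, Si⁺ [Ne]3s²3p¹.
Approximate IE_2 values (kJ/mol): B 2427, P 1907, S 2252, Si 1577.
Putting it together, IE_2: Si < P < S < B.

B, S, P, Si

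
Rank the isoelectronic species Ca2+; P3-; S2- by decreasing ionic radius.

P3- > S2- > Ca2+

All of these have 18 electrons, so size is governed by nuclear charge alone: the more protons, the stronger the pull on the same electron cloud, and the smaller the ion.
Nuclear charges: Ca2+ (Z=20), S2- (Z=16), P3- (Z=15).
Largest to smallest: P3- > S2- > Ca2+.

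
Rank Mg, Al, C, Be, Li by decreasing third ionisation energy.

IE_3 is the cost of taking one more electron from the +2 cation: Mg²⁺ is the bare [Ne] core; Al²⁺ still has 1 valence electron; C²⁺ still has 2 valence electrons; Be²⁺ is the bare [He] core; Li²⁺ is already 1 electron into the core.
Core electrons are held far more tightly than valence electrons, so Mg, Li and Be top the IE_3 order.
Valence configurations: Al²⁺ [Ne]3s¹, C²⁺ [He]2s².
The numbers (kJ/mol): Mg 7733, Al 2745, C 4620, Be 14849, Li 11815.
So the third ionization energies run Al < C < Mg < Li < Be.

Be, Li, Mg, C, Al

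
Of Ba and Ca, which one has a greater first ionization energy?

Ca

Ca is in period 4, group 2; Ba is in period 6, group 2.
First ionization energy rises across a period (greater Z_eff holds electrons more tightly) and falls down a group (valence electrons are farther from the nucleus).
All are in group 2, so first ionization energy increases up the group.
So Ca has the greater first ionization energy (Ca > Ba).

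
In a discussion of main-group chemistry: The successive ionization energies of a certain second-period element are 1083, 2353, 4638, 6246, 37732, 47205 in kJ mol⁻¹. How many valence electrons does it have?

Look for the largest jump between consecutive ionization energies: IE5/IE4 ≈ 6.0, far larger than any earlier ratio.
That jump marks the point where a core electron is being removed. So the atom has 4 valence electrons.

4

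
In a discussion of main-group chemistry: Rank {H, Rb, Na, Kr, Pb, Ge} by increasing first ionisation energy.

Rb, Na, Pb, Ge, H, Kr

H is in period 1, group 1; Na is in period 3, group 1; Ge is in period 4, group 14; Kr is in period 4, group 18; Rb is in period 5, group 1; Pb is in period 6, group 14.
Removing the outermost electron gets harder across a period and easier down a group.
Here both period and group differ, so the two effects have to be weighed against each other.
Na > Rb: they share group 1; the group trend gives Na the larger value.
Pb > Na: period and group pull opposite ways; the across-period shift dominates (716 vs 496 kJ/mol).
Ge > Pb: they share group 14; the group trend gives Ge the larger value.
H > Ge: period and group pull opposite ways; the down-group shift dominates (1312 vs 762 kJ/mol).
Kr > H: the two effects oppose for this pair; the across-period effect wins (1351 vs 1312 kJ/mol).
Tabulated first ionization energy (kJ/mol): H 1312, Na 496, Ge 762, Kr 1351, Rb 403, Pb 716.
So from lowest to highest: Rb < Na < Pb < Ge < H < Kr.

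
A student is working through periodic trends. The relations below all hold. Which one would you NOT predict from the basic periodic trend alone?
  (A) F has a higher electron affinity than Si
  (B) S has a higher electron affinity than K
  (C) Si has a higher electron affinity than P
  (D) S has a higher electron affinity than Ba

(C)

The general trend: electron affinity increases across a period and decreases down a group.
(A) F (period 2, group 17) vs Si (period 3, group 14): the stated order agrees with the simple trend.
(B) S (period 3, group 16) vs K (period 4, group 1): the stated order agrees with the simple trend.
(C) Si (period 3, group 14) vs P (period 3, group 15): the stated order contradicts the simple trend.
(D) S (period 3, group 16) vs Ba (period 6, group 2): the stated order agrees with the simple trend.
The exception is (C): adding an electron to P's half-filled 3p³ is unfavourable, so Si (3p²) has the more exothermic EA.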